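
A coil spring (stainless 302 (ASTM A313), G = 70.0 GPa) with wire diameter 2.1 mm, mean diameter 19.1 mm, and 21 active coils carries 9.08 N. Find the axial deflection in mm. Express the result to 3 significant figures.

7.81 mm

k = Gd⁴/(8D³N_a) = (70.0×10³)(2.1⁴)/(8·19.1³·21) = 1.163 N/mm
δ = F/k = 9.08 / 1.163 = 7.8076 mm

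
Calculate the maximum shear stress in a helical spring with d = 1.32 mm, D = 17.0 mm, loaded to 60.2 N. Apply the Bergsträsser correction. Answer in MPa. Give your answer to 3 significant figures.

1250 MPa

Spring index C = D/d = 17.0/1.32 = 12.8788
K_B = (4C+2)/(4C−3) = 53.515/48.515 = 1.1031
τ₀ = 8FD/(πd³) = 8·60.2·17.0/(π·1.32³) = 8187.2/7.2256 = 1133.1 MPa
τ_max = K·τ₀ = 1.1031 × 1133.1 = 1249.9 MPa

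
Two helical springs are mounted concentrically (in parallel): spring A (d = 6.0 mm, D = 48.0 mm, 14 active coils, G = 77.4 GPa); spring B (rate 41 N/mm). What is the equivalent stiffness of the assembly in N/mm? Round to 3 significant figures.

49.1 N/mm

k_A = Gd⁴/(8D³N_a) = (77.4×10³)(6.0⁴)/(8·48.0³·14) = 8.0985 N/mm
Parallel: k_eq = 8.0985 + 41 = 49.098 N/mm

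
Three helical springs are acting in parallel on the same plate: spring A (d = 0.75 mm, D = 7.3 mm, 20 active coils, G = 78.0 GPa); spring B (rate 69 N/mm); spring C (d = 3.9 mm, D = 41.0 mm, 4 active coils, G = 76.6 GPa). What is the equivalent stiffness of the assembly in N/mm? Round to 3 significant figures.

k_A = Gd⁴/(8D³N_a) = (78.0×10³)(0.75⁴)/(8·7.3³·20) = 0.39651 N/mm
k_C = Gd⁴/(8D³N_a) = (76.6×10³)(3.9⁴)/(8·41.0³·4) = 8.035 N/mm
Parallel: k_eq = 0.39651 + 69 + 8.035 = 77.432 N/mm

77.4 N/mm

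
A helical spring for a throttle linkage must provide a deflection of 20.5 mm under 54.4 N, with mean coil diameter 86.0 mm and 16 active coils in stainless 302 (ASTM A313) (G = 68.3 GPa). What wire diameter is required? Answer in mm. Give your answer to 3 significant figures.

7.50 mm

Required rate k = F/δ = 54.4/20.5 = 2.6537 N/mm
d = (8D³N_a·k / G)^(1/4) = (8·86.0³·16·2.6537 / (68.3×10³))^0.25
  = (3163.2)^0.25 = 7.4995 mm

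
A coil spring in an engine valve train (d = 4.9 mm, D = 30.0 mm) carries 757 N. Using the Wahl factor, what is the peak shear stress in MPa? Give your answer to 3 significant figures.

Spring index C = D/d = 30.0/4.9 = 6.1224
K_W = (4C−1)/(4C−4) + 0.615/C = 23.490/20.490 + 0.1004 = 1.2469
τ₀ = 8FD/(πd³) = 8·757·30.0/(π·4.9³) = 181680/369.61 = 491.55 MPa
τ_max = K·τ₀ = 1.2469 × 491.55 = 612.9 MPa

613 MPa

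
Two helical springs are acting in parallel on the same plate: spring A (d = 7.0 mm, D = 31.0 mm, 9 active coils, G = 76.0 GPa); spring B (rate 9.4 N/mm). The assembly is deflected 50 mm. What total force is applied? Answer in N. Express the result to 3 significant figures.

k_A = Gd⁴/(8D³N_a) = (76.0×10³)(7.0⁴)/(8·31.0³·9) = 85.072 N/mm
Parallel: k_eq = 85.072 + 9.4 = 94.472 N/mm
F = k_eq·δ = 94.472·50 = 4723.6 N

4720 N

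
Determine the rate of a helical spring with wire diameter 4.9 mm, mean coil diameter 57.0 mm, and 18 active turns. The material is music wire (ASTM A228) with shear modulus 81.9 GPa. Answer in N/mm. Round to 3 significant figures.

k = Gd⁴/(8D³N_a) = (81.9×10³ × 4.9⁴) / (8 × 57.0³ × 18)
  = 4.72137e+07 / 2.66678e+07 = 1.7704 N/mm

1.77 N/mm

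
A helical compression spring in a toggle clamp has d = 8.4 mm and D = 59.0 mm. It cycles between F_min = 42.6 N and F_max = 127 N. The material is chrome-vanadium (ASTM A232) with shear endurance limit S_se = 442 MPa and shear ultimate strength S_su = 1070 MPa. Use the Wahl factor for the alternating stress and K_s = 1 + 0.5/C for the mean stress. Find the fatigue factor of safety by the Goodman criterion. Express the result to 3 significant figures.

19.7

C = D/d = 59.0/8.4 = 7.0238; K_W = (4C−1)/(4C−4)+0.615/C = 1.2121; K_s = 1+0.5/C = 1.0712
F_a = (F_max−F_min)/2 = 42.2 N; F_m = (F_max+F_min)/2 = 84.8 N
τ_a = K_W·8F_aD/(πd³) = 1.2121 × 10.697 = 12.966 MPa
τ_m = K_s·8F_mD/(πd³) = 1.0712 × 21.496 = 23.026 MPa
Goodman: 1/n_f = τ_a/S_se + τ_m/S_su = 12.966/442 + 23.026/1070 = 0.02933 + 0.02152 = 0.050853
n_f = 1/0.050853 = 19.66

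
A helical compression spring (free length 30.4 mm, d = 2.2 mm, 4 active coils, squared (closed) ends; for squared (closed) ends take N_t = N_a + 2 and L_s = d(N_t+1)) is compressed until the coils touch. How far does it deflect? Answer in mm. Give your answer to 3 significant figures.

N_t = 6; L_s = 2.2·7 = 15.4 mm
δ_solid = L₀ − L_s = 30.4 − 15.4 = 15 mm

15.0 mm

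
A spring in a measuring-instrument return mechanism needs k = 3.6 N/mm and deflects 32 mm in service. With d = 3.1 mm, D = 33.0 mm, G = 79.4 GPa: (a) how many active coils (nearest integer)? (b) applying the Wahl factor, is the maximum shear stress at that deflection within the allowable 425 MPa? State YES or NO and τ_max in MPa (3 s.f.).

N_a = Gd⁴/(8D³k) = (79.4×10³)(3.1⁴)/(8·33.0³·3.6) = 7.085 → N_a = 7
Actual rate k = Gd⁴/(8D³·7) = 3.6437 N/mm
Working load F = kδ = 3.6437·32 = 116.6 N
C = 33.0/3.1 = 10.6452; K_W = (4C−1)/(4C−4)+0.615/C = 1.1355
τ_max = K_W·8FD/(πd³) = 1.1355·328.89 = 373.47 MPa
τ_max ≤ 425 MPa → acceptable

(a) 7 coils; (b) YES, τ_max = 373 MPa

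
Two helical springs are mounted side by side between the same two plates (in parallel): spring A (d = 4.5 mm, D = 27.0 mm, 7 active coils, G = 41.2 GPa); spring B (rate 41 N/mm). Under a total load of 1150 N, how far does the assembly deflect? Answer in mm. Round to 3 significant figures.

20.4 mm

k_A = Gd⁴/(8D³N_a) = (41.2×10³)(4.5⁴)/(8·27.0³·7) = 15.327 N/mm
Parallel: k_eq = 15.327 + 41 = 56.327 N/mm
δ = F/k_eq = 1150/56.327 = 20.416 mm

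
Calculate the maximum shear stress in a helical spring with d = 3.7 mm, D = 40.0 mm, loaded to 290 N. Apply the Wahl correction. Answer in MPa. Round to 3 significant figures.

Spring index C = D/d = 40.0/3.7 = 10.8108
K_W = (4C−1)/(4C−4) + 0.615/C = 42.243/39.243 + 0.0569 = 1.1333
τ₀ = 8FD/(πd³) = 8·290·40.0/(π·3.7³) = 92800/159.13 = 583.17 MPa
τ_max = K·τ₀ = 1.1333 × 583.17 = 660.92 MPa

661 MPa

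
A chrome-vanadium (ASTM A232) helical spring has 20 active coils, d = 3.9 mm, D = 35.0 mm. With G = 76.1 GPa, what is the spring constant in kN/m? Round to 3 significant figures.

k = Gd⁴/(8D³N_a) = (76.1×10³ × 3.9⁴) / (8 × 35.0³ × 20)
  = 1.76053e+07 / 6.86e+06 = 2.5664 N/mm

2.57 kN/m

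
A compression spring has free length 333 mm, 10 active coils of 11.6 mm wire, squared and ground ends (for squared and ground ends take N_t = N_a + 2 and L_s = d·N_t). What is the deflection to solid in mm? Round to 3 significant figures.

N_t = 12; L_s = 11.6·12 = 139.2 mm
δ_solid = L₀ − L_s = 333 − 139.2 = 193.8 mm

194 mm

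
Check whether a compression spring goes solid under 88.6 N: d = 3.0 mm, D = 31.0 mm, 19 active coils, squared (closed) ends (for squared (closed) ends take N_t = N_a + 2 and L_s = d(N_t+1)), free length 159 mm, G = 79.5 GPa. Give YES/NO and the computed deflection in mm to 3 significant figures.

k = Gd⁴/(8D³N_a) = (79.5×10³)(3.0⁴)/(8·31.0³·19) = 1.4221 N/mm
N_t = 21; L_s = 3.0·22 = 66 mm; δ_solid = L₀ − L_s = 159 − 66 = 93 mm
δ = F/k = 88.6/1.4221 = 62.303 mm
δ < δ_solid → spring does not go solid

NO, δ = 62.3 mm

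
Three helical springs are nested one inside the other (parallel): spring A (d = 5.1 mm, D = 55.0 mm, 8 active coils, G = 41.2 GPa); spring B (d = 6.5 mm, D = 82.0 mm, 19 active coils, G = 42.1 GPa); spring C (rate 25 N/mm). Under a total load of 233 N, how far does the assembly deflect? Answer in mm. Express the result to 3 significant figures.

k_A = Gd⁴/(8D³N_a) = (41.2×10³)(5.1⁴)/(8·55.0³·8) = 2.6176 N/mm
k_B = Gd⁴/(8D³N_a) = (42.1×10³)(6.5⁴)/(8·82.0³·19) = 0.89671 N/mm
Parallel: k_eq = 2.6176 + 0.89671 + 25 = 28.514 N/mm
δ = F/k_eq = 233/28.514 = 8.1713 mm

8.17 mm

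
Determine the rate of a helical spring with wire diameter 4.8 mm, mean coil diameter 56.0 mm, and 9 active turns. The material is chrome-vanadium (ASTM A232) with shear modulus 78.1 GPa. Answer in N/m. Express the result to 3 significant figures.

3280 N/m

k = Gd⁴/(8D³N_a) = (78.1×10³ × 4.8⁴) / (8 × 56.0³ × 9)
  = 4.14587e+07 / 1.26444e+07 = 3.2788 N/mm = 3278.8 N/m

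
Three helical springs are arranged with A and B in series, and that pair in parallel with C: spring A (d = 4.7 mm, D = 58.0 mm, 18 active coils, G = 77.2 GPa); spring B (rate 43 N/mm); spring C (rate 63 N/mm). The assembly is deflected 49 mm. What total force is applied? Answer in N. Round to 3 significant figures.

3150 N

k_A = Gd⁴/(8D³N_a) = (77.2×10³)(4.7⁴)/(8·58.0³·18) = 1.3408 N/mm
Springs A,B series: k_AB = 1/(1/1.3408+1/43) = 1.3003 N/mm; parallel with C: k_eq = 1.3003+63 = 64.3 N/mm
F = k_eq·δ = 64.3·49 = 3150.7 N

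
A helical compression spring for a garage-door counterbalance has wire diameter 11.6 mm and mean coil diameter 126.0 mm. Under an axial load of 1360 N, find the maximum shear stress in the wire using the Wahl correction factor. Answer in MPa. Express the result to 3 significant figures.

317 MPa

Spring index C = D/d = 126.0/11.6 = 10.8621
K_W = (4C−1)/(4C−4) + 0.615/C = 42.448/39.448 + 0.0566 = 1.1327
τ₀ = 8FD/(πd³) = 8·1360·126.0/(π·11.6³) = 1.37088e+06/4903.7 = 279.56 MPa
τ_max = K·τ₀ = 1.1327 × 279.56 = 316.65 MPa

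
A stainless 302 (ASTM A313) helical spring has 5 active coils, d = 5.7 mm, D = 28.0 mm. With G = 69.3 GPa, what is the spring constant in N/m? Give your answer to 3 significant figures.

k = Gd⁴/(8D³N_a) = (69.3×10³ × 5.7⁴) / (8 × 28.0³ × 5)
  = 7.31531e+07 / 878080 = 83.31 N/mm = 83310 N/m

83300 N/m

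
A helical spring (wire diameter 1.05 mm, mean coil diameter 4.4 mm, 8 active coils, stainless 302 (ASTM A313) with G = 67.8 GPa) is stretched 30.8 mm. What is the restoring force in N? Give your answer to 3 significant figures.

k = Gd⁴/(8D³N_a) = (67.8×10³)(1.05⁴)/(8·4.4³·8) = 15.116 N/mm
F = k·δ = 15.116 × 30.8 = 465.59 N

466 N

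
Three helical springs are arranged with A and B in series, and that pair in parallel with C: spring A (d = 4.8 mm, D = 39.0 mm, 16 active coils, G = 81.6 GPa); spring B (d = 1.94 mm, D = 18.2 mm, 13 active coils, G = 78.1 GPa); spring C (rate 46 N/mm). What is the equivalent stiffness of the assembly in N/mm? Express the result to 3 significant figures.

k_A = Gd⁴/(8D³N_a) = (81.6×10³)(4.8⁴)/(8·39.0³·16) = 5.7049 N/mm
k_B = Gd⁴/(8D³N_a) = (78.1×10³)(1.94⁴)/(8·18.2³·13) = 1.7645 N/mm
Springs A,B series: k_AB = 1/(1/5.7049+1/1.7645) = 1.3476 N/mm; parallel with C: k_eq = 1.3476+46 = 47.348 N/mm

47.3 N/mm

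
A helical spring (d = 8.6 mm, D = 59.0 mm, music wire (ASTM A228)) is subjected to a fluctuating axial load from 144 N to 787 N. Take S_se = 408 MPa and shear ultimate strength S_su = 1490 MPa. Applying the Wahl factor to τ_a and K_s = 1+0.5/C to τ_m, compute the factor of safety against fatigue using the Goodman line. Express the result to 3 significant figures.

3.27

C = D/d = 59.0/8.6 = 6.8605; K_W = (4C−1)/(4C−4)+0.615/C = 1.2176; K_s = 1+0.5/C = 1.0729
F_a = (F_max−F_min)/2 = 321.5 N; F_m = (F_max+F_min)/2 = 465.5 N
τ_a = K_W·8F_aD/(πd³) = 1.2176 × 75.941 = 92.468 MPa
τ_m = K_s·8F_mD/(πd³) = 1.0729 × 109.96 = 117.97 MPa
Goodman: 1/n_f = τ_a/S_se + τ_m/S_su = 92.468/408 + 117.97/1490 = 0.22664 + 0.07917 = 0.30581
n_f = 1/0.30581 = 3.27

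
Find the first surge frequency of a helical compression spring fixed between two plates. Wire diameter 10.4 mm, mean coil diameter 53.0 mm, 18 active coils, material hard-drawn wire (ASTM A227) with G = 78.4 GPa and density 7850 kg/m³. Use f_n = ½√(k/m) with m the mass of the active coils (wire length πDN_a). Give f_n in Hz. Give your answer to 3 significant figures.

73.2 Hz

k = Gd⁴/(8D³N_a) = (78.4×10³)(10.4⁴)/(8·53.0³·18) = 42.782 N/mm = 42782 N/m
Wire length L = πDN_a = π·53.0·18 = 2997.1 mm
m = ρ·(πd²/4)·L = 7850 × 84.949×10⁻⁶ m² × 2.9971 m = 1.9986 kg
f_n = ½√(k/m) = 0.5·√(42782/1.9986) = 0.5·√(21406) = 73.154 Hz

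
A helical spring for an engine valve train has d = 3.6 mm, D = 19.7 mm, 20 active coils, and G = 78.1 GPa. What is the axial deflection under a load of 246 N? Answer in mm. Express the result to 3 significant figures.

k = Gd⁴/(8D³N_a) = (78.1×10³)(3.6⁴)/(8·19.7³·20) = 10.724 N/mm
δ = F/k = 246 / 10.724 = 22.94 mm

22.9 mm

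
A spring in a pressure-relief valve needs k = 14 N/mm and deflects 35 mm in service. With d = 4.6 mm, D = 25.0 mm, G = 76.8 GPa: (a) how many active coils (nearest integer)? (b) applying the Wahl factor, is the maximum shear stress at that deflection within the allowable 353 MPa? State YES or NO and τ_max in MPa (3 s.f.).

(a) 20 coils; (b) NO, τ_max = 404 MPa

N_a = Gd⁴/(8D³k) = (76.8×10³)(4.6⁴)/(8·25.0³·14) = 19.65 → N_a = 20
Actual rate k = Gd⁴/(8D³·20) = 13.755 N/mm
Working load F = kδ = 13.755·35 = 481.42 N
C = 25.0/4.6 = 5.4348; K_W = (4C−1)/(4C−4)+0.615/C = 1.2823
τ_max = K_W·8FD/(πd³) = 1.2823·314.87 = 403.75 MPa
τ_max > 353 MPa → exceeds allowable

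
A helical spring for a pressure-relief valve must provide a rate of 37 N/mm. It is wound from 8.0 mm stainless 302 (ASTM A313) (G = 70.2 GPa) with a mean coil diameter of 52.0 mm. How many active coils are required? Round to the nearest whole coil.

7

N_a = Gd⁴/(8D³k) = (70.2×10³ × 8.0⁴)/(8 × 52.0³ × 37)
    = 2.87539e+08 / 4.162e+07 = 6.909 → 7 coils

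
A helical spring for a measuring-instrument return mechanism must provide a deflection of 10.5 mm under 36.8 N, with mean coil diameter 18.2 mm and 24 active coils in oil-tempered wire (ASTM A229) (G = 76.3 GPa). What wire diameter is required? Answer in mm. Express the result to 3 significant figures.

Required rate k = F/δ = 36.8/10.5 = 3.5048 N/mm
d = (8D³N_a·k / G)^(1/4) = (8·18.2³·24·3.5048 / (76.3×10³))^0.25
  = (53.168)^0.25 = 2.7003 mm

2.70 mm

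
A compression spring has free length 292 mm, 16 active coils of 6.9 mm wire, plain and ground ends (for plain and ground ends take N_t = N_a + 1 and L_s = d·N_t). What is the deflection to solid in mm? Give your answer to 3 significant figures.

175 mm

N_t = 17; L_s = 6.9·17 = 117.3 mm
δ_solid = L₀ − L_s = 292 − 117.3 = 174.7 mm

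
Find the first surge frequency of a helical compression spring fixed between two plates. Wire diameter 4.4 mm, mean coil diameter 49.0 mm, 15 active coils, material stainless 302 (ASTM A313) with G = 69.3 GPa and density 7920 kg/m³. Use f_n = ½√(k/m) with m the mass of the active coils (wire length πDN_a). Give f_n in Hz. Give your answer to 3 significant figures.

k = Gd⁴/(8D³N_a) = (69.3×10³)(4.4⁴)/(8·49.0³·15) = 1.8398 N/mm = 1839.8 N/m
Wire length L = πDN_a = π·49.0·15 = 2309.1 mm
m = ρ·(πd²/4)·L = 7920 × 15.205×10⁻⁶ m² × 2.3091 m = 0.27807 kg
f_n = ½√(k/m) = 0.5·√(1839.8/0.27807) = 0.5·√(6616.3) = 40.67 Hz

40.7 Hz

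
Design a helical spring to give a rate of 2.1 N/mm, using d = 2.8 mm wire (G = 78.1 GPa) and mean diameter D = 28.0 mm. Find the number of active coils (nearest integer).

N_a = Gd⁴/(8D³k) = (78.1×10³ × 2.8⁴)/(8 × 28.0³ × 2.1)
    = 4.80046e+06 / 368794 = 13.02 → 13 coils

13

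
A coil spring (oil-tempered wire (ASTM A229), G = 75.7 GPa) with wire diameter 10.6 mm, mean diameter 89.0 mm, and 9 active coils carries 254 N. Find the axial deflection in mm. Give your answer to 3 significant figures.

13.5 mm

k = Gd⁴/(8D³N_a) = (75.7×10³)(10.6⁴)/(8·89.0³·9) = 18.829 N/mm
δ = F/k = 254 / 18.829 = 13.49 mm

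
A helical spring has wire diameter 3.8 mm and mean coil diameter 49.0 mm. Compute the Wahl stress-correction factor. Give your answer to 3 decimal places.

1.111

C = D/d = 49.0/3.8 = 12.8947
K_W = (4C−1)/(4C−4) + 0.615/C = 50.579/47.579 + 0.0477 = 1.1107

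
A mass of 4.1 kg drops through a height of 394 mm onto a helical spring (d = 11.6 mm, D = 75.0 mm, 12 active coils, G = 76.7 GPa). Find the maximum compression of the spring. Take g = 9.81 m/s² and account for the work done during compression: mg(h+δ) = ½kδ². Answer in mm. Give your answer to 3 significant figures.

k = Gd⁴/(8D³N_a) = (76.7×10³)(11.6⁴)/(8·75.0³·12) = 34.29 N/mm
W = mg = 4.1 × 9.81 = 40.221 N
½kδ² − Wδ − Wh = 0 → δ = (W + √(W² + 2kWh))/k
δ = (40.221 + √(1617.7 + 1.0868e+06))/34.29 = (40.221 + 1043.3)/34.29 = 31.598 mm

31.6 mm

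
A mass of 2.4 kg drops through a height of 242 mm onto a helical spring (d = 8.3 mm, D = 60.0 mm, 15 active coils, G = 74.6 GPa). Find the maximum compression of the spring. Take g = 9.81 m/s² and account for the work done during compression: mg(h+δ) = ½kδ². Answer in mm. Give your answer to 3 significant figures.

30.7 mm

k = Gd⁴/(8D³N_a) = (74.6×10³)(8.3⁴)/(8·60.0³·15) = 13.659 N/mm
W = mg = 2.4 × 9.81 = 23.544 N
½kδ² − Wδ − Wh = 0 → δ = (W + √(W² + 2kWh))/k
δ = (23.544 + √(554.32 + 155647))/13.659 = (23.544 + 395.22)/13.659 = 30.659 mm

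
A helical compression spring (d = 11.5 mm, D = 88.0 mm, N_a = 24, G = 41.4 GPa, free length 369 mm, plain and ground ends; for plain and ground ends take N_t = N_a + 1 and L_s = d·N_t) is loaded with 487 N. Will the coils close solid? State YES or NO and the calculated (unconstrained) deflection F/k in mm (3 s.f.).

k = Gd⁴/(8D³N_a) = (41.4×10³)(11.5⁴)/(8·88.0³·24) = 5.534 N/mm
N_t = 25; L_s = 11.5·25 = 287.5 mm; δ_solid = L₀ − L_s = 369 − 287.5 = 81.5 mm
δ = F/k = 487/5.534 = 88.001 mm
δ ≥ δ_solid → spring goes solid

YES, δ = 88.0 mm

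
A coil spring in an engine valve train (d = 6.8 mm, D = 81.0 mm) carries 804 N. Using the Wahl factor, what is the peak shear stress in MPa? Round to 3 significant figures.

591 MPa

Spring index C = D/d = 81.0/6.8 = 11.9118
K_W = (4C−1)/(4C−4) + 0.615/C = 46.647/43.647 + 0.0516 = 1.1204
τ₀ = 8FD/(πd³) = 8·804·81.0/(π·6.8³) = 520992/987.82 = 527.42 MPa
τ_max = K·τ₀ = 1.1204 × 527.42 = 590.9 MPa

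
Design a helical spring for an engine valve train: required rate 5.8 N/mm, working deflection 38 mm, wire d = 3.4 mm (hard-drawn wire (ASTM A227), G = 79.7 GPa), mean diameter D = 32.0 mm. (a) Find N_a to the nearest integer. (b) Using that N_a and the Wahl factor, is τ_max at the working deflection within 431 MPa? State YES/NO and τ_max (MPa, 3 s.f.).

(a) 7 coils; (b) NO, τ_max = 528 MPa

N_a = Gd⁴/(8D³k) = (79.7×10³)(3.4⁴)/(8·32.0³·5.8) = 7.005 → N_a = 7
Actual rate k = Gd⁴/(8D³·7) = 5.8041 N/mm
Working load F = kδ = 5.8041·38 = 220.56 N
C = 32.0/3.4 = 9.4118; K_W = (4C−1)/(4C−4)+0.615/C = 1.1545
τ_max = K_W·8FD/(πd³) = 1.1545·457.27 = 527.92 MPa
τ_max > 431 MPa → exceeds allowable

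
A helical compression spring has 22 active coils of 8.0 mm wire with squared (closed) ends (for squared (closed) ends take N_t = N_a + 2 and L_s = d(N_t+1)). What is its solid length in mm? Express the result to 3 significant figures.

squared (closed) ends: N_t = N_a + 2 = 22 + 2 = 24
L_s = d·(N_t+1) = 8.0 × 25 = 200 mm

200 mm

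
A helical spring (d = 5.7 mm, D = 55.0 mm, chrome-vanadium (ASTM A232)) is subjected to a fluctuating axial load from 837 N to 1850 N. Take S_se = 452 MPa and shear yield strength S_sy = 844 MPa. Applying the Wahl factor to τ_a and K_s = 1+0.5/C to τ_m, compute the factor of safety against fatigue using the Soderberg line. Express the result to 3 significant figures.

C = D/d = 55.0/5.7 = 9.6491; K_W = (4C−1)/(4C−4)+0.615/C = 1.1505; K_s = 1+0.5/C = 1.0518
F_a = (F_max−F_min)/2 = 506.5 N; F_m = (F_max+F_min)/2 = 1343.5 N
τ_a = K_W·8F_aD/(πd³) = 1.1505 × 383.05 = 440.68 MPa
τ_m = K_s·8F_mD/(πd³) = 1.0518 × 1016.1 = 1068.7 MPa
Soderberg: 1/n_f = τ_a/S_se + τ_m/S_sy = 440.68/452 + 1068.7/844 = 0.97496 + 1.26623 = 2.2412
n_f = 1/2.2412 = 0.4462

0.446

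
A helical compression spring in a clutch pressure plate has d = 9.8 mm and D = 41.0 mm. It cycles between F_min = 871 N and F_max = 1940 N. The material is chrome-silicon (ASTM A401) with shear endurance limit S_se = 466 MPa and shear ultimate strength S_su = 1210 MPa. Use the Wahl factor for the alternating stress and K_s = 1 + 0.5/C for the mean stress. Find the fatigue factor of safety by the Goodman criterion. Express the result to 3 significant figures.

3.12

C = D/d = 41.0/9.8 = 4.1837; K_W = (4C−1)/(4C−4)+0.615/C = 1.3826; K_s = 1+0.5/C = 1.1195
F_a = (F_max−F_min)/2 = 534.5 N; F_m = (F_max+F_min)/2 = 1405.5 N
τ_a = K_W·8F_aD/(πd³) = 1.3826 × 59.292 = 81.975 MPa
τ_m = K_s·8F_mD/(πd³) = 1.1195 × 155.91 = 174.54 MPa
Goodman: 1/n_f = τ_a/S_se + τ_m/S_su = 81.975/466 + 174.54/1210 = 0.17591 + 0.14425 = 0.32016
n_f = 1/0.32016 = 3.123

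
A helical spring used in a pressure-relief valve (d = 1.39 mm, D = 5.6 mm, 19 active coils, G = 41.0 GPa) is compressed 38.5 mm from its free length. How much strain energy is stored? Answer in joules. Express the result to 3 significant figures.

k = Gd⁴/(8D³N_a) = (41.0×10³)(1.39⁴)/(8·5.6³·19) = 5.7337 N/mm
U = ½kδ² = 0.5 × 5.7337 × 38.5² = 4249.4 N·mm = 4.2494 J

4.25 J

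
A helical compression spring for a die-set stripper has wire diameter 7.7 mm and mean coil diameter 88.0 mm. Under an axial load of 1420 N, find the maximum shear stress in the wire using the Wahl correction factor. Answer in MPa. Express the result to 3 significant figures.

785 MPa

Spring index C = D/d = 88.0/7.7 = 11.4286
K_W = (4C−1)/(4C−4) + 0.615/C = 44.714/41.714 + 0.0538 = 1.1257
τ₀ = 8FD/(πd³) = 8·1420·88.0/(π·7.7³) = 999680/1434.2 = 697.01 MPa
τ_max = K·τ₀ = 1.1257 × 697.01 = 784.65 MPa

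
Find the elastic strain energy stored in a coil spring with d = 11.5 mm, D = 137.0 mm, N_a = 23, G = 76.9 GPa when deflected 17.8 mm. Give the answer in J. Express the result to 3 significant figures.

k = Gd⁴/(8D³N_a) = (76.9×10³)(11.5⁴)/(8·137.0³·23) = 2.8427 N/mm
U = ½kδ² = 0.5 × 2.8427 × 17.8² = 450.35 N·mm = 0.45035 J

0.450 J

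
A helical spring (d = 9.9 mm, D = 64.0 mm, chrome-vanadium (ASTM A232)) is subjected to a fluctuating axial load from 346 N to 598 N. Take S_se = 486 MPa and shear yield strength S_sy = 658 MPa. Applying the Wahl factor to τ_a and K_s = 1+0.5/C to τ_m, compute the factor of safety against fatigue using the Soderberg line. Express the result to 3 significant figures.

C = D/d = 64.0/9.9 = 6.4646; K_W = (4C−1)/(4C−4)+0.615/C = 1.2324; K_s = 1+0.5/C = 1.0773
F_a = (F_max−F_min)/2 = 126 N; F_m = (F_max+F_min)/2 = 472 N
τ_a = K_W·8F_aD/(πd³) = 1.2324 × 21.163 = 26.081 MPa
τ_m = K_s·8F_mD/(πd³) = 1.0773 × 79.279 = 85.41 MPa
Soderberg: 1/n_f = τ_a/S_se + τ_m/S_sy = 26.081/486 + 85.41/658 = 0.05367 + 0.12980 = 0.18347
n_f = 1/0.18347 = 5.451

5.45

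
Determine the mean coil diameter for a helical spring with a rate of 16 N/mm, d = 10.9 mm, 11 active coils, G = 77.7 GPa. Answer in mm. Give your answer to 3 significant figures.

D = (Gd⁴/(8N_a·k))^(1/3) = (77.7×10³·10.9⁴/(8·11·16))^(1/3)
  = (778976)^(1/3) = 92.0114 mm

92.0 mm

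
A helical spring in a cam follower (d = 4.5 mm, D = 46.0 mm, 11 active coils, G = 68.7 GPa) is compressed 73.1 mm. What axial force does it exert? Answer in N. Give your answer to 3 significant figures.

240 N

k = Gd⁴/(8D³N_a) = (68.7×10³)(4.5⁴)/(8·46.0³·11) = 3.2889 N/mm
F = k·δ = 3.2889 × 73.1 = 240.42 N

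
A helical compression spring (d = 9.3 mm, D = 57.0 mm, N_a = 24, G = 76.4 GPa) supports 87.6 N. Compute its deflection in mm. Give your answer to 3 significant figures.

k = Gd⁴/(8D³N_a) = (76.4×10³)(9.3⁴)/(8·57.0³·24) = 16.073 N/mm
δ = F/k = 87.6 / 16.073 = 5.4501 mm

5.45 mm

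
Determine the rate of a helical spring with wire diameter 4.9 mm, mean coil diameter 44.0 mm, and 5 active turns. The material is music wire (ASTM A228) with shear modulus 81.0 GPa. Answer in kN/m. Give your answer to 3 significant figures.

k = Gd⁴/(8D³N_a) = (81.0×10³ × 4.9⁴) / (8 × 44.0³ × 5)
  = 4.66949e+07 / 3.40736e+06 = 13.704 N/mm

13.7 kN/m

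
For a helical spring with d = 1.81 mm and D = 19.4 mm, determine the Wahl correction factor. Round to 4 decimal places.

1.1346

C = D/d = 19.4/1.81 = 10.7182
K_W = (4C−1)/(4C−4) + 0.615/C = 41.873/38.873 + 0.0574 = 1.1346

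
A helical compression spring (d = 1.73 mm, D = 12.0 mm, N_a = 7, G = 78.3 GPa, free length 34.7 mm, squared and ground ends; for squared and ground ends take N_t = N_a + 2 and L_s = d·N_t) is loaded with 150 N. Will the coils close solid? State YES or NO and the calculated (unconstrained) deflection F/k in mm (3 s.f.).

k = Gd⁴/(8D³N_a) = (78.3×10³)(1.73⁴)/(8·12.0³·7) = 7.2479 N/mm
N_t = 9; L_s = 1.73·9 = 15.57 mm; δ_solid = L₀ − L_s = 34.7 − 15.57 = 19.13 mm
δ = F/k = 150/7.2479 = 20.696 mm
δ ≥ δ_solid → spring goes solid

YES, δ = 20.7 mm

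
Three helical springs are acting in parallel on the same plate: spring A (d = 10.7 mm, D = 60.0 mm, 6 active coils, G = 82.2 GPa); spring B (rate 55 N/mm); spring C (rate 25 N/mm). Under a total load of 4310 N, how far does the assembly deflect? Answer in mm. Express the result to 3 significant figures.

23.4 mm

k_A = Gd⁴/(8D³N_a) = (82.2×10³)(10.7⁴)/(8·60.0³·6) = 103.92 N/mm
Parallel: k_eq = 103.92 + 55 + 25 = 183.92 N/mm
δ = F/k_eq = 4310/183.92 = 23.434 mm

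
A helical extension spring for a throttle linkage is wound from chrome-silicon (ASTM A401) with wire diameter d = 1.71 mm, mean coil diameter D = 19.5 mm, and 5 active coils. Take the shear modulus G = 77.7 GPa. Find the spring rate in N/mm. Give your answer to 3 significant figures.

2.24 N/mm

k = Gd⁴/(8D³N_a) = (77.7×10³ × 1.71⁴) / (8 × 19.5³ × 5)
  = 664363 / 296595 = 2.24 N/mm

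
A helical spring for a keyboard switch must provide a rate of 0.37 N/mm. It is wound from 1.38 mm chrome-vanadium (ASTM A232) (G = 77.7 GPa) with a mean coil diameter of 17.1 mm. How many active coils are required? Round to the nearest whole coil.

19

N_a = Gd⁴/(8D³k) = (77.7×10³ × 1.38⁴)/(8 × 17.1³ × 0.37)
    = 281798 / 14800.6 = 19.04 → 19 coils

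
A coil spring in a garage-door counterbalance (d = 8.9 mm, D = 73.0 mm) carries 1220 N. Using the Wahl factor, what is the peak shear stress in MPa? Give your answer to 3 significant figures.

Spring index C = D/d = 73.0/8.9 = 8.2022
K_W = (4C−1)/(4C−4) + 0.615/C = 31.809/28.809 + 0.0750 = 1.1791
τ₀ = 8FD/(πd³) = 8·1220·73.0/(π·8.9³) = 712480/2214.7 = 321.7 MPa
τ_max = K·τ₀ = 1.1791 × 321.7 = 379.32 MPa

379 MPa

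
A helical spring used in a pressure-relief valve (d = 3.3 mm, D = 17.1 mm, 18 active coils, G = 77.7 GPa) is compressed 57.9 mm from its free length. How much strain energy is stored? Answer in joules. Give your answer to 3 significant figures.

k = Gd⁴/(8D³N_a) = (77.7×10³)(3.3⁴)/(8·17.1³·18) = 12.798 N/mm
U = ½kδ² = 0.5 × 12.798 × 57.9² = 21451 N·mm = 21.451 J

21.5 J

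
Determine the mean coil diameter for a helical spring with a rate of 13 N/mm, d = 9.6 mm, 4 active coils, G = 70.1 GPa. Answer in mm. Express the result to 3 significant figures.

D = (Gd⁴/(8N_a·k))^(1/3) = (70.1×10³·9.6⁴/(8·4·13))^(1/3)
  = (1.43123e+06)^(1/3) = 112.6946 mm

113 mm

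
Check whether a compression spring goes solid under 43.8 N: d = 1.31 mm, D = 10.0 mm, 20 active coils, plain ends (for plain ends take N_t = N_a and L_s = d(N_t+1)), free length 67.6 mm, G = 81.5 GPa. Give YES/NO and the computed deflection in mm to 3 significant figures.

k = Gd⁴/(8D³N_a) = (81.5×10³)(1.31⁴)/(8·10.0³·20) = 1.5001 N/mm
N_t = 20; L_s = 1.31·21 = 27.51 mm; δ_solid = L₀ − L_s = 67.6 − 27.51 = 40.09 mm
δ = F/k = 43.8/1.5001 = 29.198 mm
δ < δ_solid → spring does not go solid

NO, δ = 29.2 mm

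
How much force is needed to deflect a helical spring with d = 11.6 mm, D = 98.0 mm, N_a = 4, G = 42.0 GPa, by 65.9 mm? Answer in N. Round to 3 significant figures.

1660 N

k = Gd⁴/(8D³N_a) = (42.0×10³)(11.6⁴)/(8·98.0³·4) = 25.25 N/mm
F = k·δ = 25.25 × 65.9 = 1663.9 N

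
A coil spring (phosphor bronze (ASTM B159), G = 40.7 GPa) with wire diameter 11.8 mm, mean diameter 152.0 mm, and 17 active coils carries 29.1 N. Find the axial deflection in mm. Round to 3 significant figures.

17.6 mm

k = Gd⁴/(8D³N_a) = (40.7×10³)(11.8⁴)/(8·152.0³·17) = 1.6522 N/mm
δ = F/k = 29.1 / 1.6522 = 17.613 mm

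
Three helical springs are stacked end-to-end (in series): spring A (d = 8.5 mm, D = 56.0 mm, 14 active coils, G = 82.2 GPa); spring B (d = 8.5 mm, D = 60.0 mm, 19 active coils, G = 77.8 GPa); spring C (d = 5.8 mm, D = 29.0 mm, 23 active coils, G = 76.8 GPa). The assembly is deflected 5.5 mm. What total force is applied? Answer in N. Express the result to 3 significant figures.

30.8 N

k_A = Gd⁴/(8D³N_a) = (82.2×10³)(8.5⁴)/(8·56.0³·14) = 21.816 N/mm
k_B = Gd⁴/(8D³N_a) = (77.8×10³)(8.5⁴)/(8·60.0³·19) = 12.37 N/mm
k_C = Gd⁴/(8D³N_a) = (76.8×10³)(5.8⁴)/(8·29.0³·23) = 19.367 N/mm
Series: 1/k_eq = 1/21.816 + 1/12.37 + 1/19.367 = 0.17832; k_eq = 5.608 N/mm
F = k_eq·δ = 5.608·5.5 = 30.844 N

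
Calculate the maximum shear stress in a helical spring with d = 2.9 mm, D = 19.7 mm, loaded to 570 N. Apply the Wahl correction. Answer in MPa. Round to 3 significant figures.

Spring index C = D/d = 19.7/2.9 = 6.7931
K_W = (4C−1)/(4C−4) + 0.615/C = 26.172/23.172 + 0.0905 = 1.2200
τ₀ = 8FD/(πd³) = 8·570·19.7/(π·2.9³) = 89832/76.62 = 1172.4 MPa
τ_max = K·τ₀ = 1.2200 × 1172.4 = 1430.4 MPa

1430 MPa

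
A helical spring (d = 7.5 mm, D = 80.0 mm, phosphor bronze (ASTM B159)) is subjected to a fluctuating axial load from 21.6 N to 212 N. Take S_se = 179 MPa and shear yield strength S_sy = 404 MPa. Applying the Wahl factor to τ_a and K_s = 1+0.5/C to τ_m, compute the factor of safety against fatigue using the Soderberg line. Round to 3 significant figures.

C = D/d = 80.0/7.5 = 10.6667; K_W = (4C−1)/(4C−4)+0.615/C = 1.1352; K_s = 1+0.5/C = 1.0469
F_a = (F_max−F_min)/2 = 95.2 N; F_m = (F_max+F_min)/2 = 116.8 N
τ_a = K_W·8F_aD/(πd³) = 1.1352 × 45.971 = 52.188 MPa
τ_m = K_s·8F_mD/(πd³) = 1.0469 × 56.401 = 59.045 MPa
Soderberg: 1/n_f = τ_a/S_se + τ_m/S_sy = 52.188/179 + 59.045/404 = 0.29155 + 0.14615 = 0.43771
n_f = 1/0.43771 = 2.285

2.28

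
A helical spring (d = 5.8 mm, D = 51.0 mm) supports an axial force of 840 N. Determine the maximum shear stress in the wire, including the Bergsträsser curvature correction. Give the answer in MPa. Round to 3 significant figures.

Spring index C = D/d = 51.0/5.8 = 8.7931
K_B = (4C+2)/(4C−3) = 37.172/32.172 = 1.1554
τ₀ = 8FD/(πd³) = 8·840·51.0/(π·5.8³) = 342720/612.96 = 559.12 MPa
τ_max = K·τ₀ = 1.1554 × 559.12 = 646.02 MPa

646 MPa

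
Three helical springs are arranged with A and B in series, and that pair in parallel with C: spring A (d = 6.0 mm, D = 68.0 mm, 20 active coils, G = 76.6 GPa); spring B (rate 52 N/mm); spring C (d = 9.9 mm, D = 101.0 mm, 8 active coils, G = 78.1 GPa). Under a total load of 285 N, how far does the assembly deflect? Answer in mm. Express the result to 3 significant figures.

k_A = Gd⁴/(8D³N_a) = (76.6×10³)(6.0⁴)/(8·68.0³·20) = 1.9733 N/mm
k_C = Gd⁴/(8D³N_a) = (78.1×10³)(9.9⁴)/(8·101.0³·8) = 11.378 N/mm
Springs A,B series: k_AB = 1/(1/1.9733+1/52) = 1.9011 N/mm; parallel with C: k_eq = 1.9011+11.378 = 13.279 N/mm
δ = F/k_eq = 285/13.279 = 21.463 mm

21.5 mm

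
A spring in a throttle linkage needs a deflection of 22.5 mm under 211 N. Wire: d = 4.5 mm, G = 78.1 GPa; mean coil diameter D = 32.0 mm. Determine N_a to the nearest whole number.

13

Required rate k = F/δ = 211/22.5 = 9.3778 N/mm
N_a = Gd⁴/(8D³k) = (78.1×10³ × 4.5⁴)/(8 × 32.0³ × 9.3778)
    = 3.20259e+07 / 2.45833e+06 = 13.03 → 13 coils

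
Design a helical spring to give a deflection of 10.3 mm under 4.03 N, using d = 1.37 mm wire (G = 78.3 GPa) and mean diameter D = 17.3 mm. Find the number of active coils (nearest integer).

Required rate k = F/δ = 4.03/10.3 = 0.39126 N/mm
N_a = Gd⁴/(8D³k) = (78.3×10³ × 1.37⁴)/(8 × 17.3³ × 0.39126)
    = 275832 / 16206.8 = 17.02 → 17 coils

17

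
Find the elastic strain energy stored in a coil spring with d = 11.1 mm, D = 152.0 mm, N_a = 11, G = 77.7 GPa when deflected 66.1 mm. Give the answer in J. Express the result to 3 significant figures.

8.34 J

k = Gd⁴/(8D³N_a) = (77.7×10³)(11.1⁴)/(8·152.0³·11) = 3.8168 N/mm
U = ½kδ² = 0.5 × 3.8168 × 66.1² = 8338.2 N·mm = 8.3382 J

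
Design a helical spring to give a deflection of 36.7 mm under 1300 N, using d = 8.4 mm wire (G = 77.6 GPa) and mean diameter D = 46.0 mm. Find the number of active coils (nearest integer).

14

Required rate k = F/δ = 1300/36.7 = 35.422 N/mm
N_a = Gd⁴/(8D³k) = (77.6×10³ × 8.4⁴)/(8 × 46.0³ × 35.422)
    = 3.86348e+08 / 2.7583e+07 = 14.01 → 14 coils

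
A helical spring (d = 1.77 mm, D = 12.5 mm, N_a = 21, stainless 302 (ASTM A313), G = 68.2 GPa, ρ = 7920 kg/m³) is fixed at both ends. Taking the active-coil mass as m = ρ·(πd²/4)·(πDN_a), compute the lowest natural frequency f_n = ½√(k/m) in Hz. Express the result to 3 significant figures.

178 Hz

k = Gd⁴/(8D³N_a) = (68.2×10³)(1.77⁴)/(8·12.5³·21) = 2.04 N/mm = 2040 N/m
Wire length L = πDN_a = π·12.5·21 = 824.67 mm
m = ρ·(πd²/4)·L = 7920 × 2.4606×10⁻⁶ m² × 0.82467 m = 0.016071 kg
f_n = ½√(k/m) = 0.5·√(2040/0.016071) = 0.5·√(1.2694e+05) = 178.14 Hz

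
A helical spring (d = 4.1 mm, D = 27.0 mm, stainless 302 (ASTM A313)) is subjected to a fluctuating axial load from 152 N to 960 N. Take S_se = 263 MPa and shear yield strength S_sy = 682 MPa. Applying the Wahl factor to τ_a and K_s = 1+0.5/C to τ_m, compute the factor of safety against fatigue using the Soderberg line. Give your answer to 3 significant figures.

C = D/d = 27.0/4.1 = 6.5854; K_W = (4C−1)/(4C−4)+0.615/C = 1.2277; K_s = 1+0.5/C = 1.0759
F_a = (F_max−F_min)/2 = 404 N; F_m = (F_max+F_min)/2 = 556 N
τ_a = K_W·8F_aD/(πd³) = 1.2277 × 403.03 = 494.78 MPa
τ_m = K_s·8F_mD/(πd³) = 1.0759 × 554.66 = 596.77 MPa
Soderberg: 1/n_f = τ_a/S_se + τ_m/S_sy = 494.78/263 + 596.77/682 = 1.88130 + 0.87503 = 2.7563
n_f = 1/2.7563 = 0.3628

0.363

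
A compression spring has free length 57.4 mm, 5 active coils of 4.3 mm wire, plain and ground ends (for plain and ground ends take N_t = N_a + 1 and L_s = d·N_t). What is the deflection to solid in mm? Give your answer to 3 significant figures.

N_t = 6; L_s = 4.3·6 = 25.8 mm
δ_solid = L₀ − L_s = 57.4 − 25.8 = 31.6 mm

31.6 mm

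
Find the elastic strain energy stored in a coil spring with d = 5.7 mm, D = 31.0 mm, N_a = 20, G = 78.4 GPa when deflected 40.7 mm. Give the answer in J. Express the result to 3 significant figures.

14.4 J

k = Gd⁴/(8D³N_a) = (78.4×10³)(5.7⁴)/(8·31.0³·20) = 17.362 N/mm
U = ½kδ² = 0.5 × 17.362 × 40.7² = 14380 N·mm = 14.38 J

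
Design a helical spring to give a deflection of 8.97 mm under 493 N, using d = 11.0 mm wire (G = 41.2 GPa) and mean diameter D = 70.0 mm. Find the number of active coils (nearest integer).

4

Required rate k = F/δ = 493/8.97 = 54.961 N/mm
N_a = Gd⁴/(8D³k) = (41.2×10³ × 11.0⁴)/(8 × 70.0³ × 54.961)
    = 6.03209e+08 / 1.50813e+08 = 4 → 4 coils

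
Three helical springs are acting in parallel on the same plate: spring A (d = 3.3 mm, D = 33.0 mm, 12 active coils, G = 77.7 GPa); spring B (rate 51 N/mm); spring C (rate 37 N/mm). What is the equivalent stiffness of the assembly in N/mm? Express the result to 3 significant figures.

k_A = Gd⁴/(8D³N_a) = (77.7×10³)(3.3⁴)/(8·33.0³·12) = 2.6709 N/mm
Parallel: k_eq = 2.6709 + 51 + 37 = 90.671 N/mm

90.7 N/mm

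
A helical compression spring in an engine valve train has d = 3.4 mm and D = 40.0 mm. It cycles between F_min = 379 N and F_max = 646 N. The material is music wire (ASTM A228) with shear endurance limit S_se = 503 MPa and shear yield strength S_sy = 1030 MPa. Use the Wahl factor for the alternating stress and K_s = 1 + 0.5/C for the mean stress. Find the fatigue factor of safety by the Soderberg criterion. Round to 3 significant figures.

C = D/d = 40.0/3.4 = 11.7647; K_W = (4C−1)/(4C−4)+0.615/C = 1.1219; K_s = 1+0.5/C = 1.0425
F_a = (F_max−F_min)/2 = 133.5 N; F_m = (F_max+F_min)/2 = 512.5 N
τ_a = K_W·8F_aD/(πd³) = 1.1219 × 345.97 = 388.17 MPa
τ_m = K_s·8F_mD/(πd³) = 1.0425 × 1328.2 = 1384.6 MPa
Soderberg: 1/n_f = τ_a/S_se + τ_m/S_sy = 388.17/503 + 1384.6/1030 = 0.77170 + 1.34430 = 2.116
n_f = 1/2.116 = 0.4726

0.473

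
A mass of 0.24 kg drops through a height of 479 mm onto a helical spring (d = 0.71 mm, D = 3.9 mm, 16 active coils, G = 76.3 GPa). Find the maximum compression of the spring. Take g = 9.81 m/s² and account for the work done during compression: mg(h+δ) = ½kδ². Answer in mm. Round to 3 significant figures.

k = Gd⁴/(8D³N_a) = (76.3×10³)(0.71⁴)/(8·3.9³·16) = 2.5536 N/mm
W = mg = 0.24 × 9.81 = 2.3544 N
½kδ² − Wδ − Wh = 0 → δ = (W + √(W² + 2kWh))/k
δ = (2.3544 + √(5.5432 + 5759.7))/2.5536 = (2.3544 + 75.929)/2.5536 = 30.656 mm

30.7 mm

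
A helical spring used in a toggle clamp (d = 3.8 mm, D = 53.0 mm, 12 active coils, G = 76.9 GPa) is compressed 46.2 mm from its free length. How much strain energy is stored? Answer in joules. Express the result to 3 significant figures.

1.20 J

k = Gd⁴/(8D³N_a) = (76.9×10³)(3.8⁴)/(8·53.0³·12) = 1.1219 N/mm
U = ½kδ² = 0.5 × 1.1219 × 46.2² = 1197.3 N·mm = 1.1973 J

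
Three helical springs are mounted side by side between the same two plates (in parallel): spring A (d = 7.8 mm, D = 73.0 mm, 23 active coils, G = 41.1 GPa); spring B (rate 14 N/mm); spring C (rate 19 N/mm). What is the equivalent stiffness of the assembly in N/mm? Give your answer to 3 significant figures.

k_A = Gd⁴/(8D³N_a) = (41.1×10³)(7.8⁴)/(8·73.0³·23) = 2.1254 N/mm
Parallel: k_eq = 2.1254 + 14 + 19 = 35.125 N/mm

35.1 N/mm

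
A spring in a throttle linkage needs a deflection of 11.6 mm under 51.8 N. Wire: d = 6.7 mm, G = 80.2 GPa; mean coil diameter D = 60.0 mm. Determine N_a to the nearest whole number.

21

Required rate k = F/δ = 51.8/11.6 = 4.4655 N/mm
N_a = Gd⁴/(8D³k) = (80.2×10³ × 6.7⁴)/(8 × 60.0³ × 4.4655)
    = 1.61612e+08 / 7.71641e+06 = 20.94 → 21 coils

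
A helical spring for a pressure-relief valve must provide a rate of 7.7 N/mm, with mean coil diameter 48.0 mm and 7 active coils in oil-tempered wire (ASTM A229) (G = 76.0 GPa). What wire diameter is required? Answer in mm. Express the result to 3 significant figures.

d = (8D³N_a·k / G)^(1/4) = (8·48.0³·7·7.7 / (76.0×10³))^0.25
  = (627.46)^0.25 = 5.0049 mm

5.00 mm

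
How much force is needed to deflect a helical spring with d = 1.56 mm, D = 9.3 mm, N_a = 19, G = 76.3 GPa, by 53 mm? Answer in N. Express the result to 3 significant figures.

196 N

k = Gd⁴/(8D³N_a) = (76.3×10³)(1.56⁴)/(8·9.3³·19) = 3.696 N/mm
F = k·δ = 3.696 × 53 = 195.89 N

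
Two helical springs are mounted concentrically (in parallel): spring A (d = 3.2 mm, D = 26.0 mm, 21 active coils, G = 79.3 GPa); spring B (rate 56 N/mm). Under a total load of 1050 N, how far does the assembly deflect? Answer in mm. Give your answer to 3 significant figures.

k_A = Gd⁴/(8D³N_a) = (79.3×10³)(3.2⁴)/(8·26.0³·21) = 2.8161 N/mm
Parallel: k_eq = 2.8161 + 56 = 58.816 N/mm
δ = F/k_eq = 1050/58.816 = 17.852 mm

17.9 mm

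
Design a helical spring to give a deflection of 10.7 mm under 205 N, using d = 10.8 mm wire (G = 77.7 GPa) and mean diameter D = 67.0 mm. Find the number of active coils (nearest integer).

Required rate k = F/δ = 205/10.7 = 19.159 N/mm
N_a = Gd⁴/(8D³k) = (77.7×10³ × 10.8⁴)/(8 × 67.0³ × 19.159)
    = 1.0571e+09 / 4.60983e+07 = 22.93 → 23 coils

23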